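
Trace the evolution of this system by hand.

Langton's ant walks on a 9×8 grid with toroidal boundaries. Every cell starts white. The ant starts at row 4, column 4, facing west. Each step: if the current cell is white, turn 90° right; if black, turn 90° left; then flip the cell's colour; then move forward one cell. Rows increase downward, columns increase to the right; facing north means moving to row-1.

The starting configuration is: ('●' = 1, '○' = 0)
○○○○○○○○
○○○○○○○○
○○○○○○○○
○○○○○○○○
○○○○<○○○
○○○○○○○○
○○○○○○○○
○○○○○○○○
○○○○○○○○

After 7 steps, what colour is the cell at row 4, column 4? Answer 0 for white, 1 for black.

0) ○○○○○○○○
○○○○○○○○
○○○○○○○○
○○○○○○○○
○○○○<○○○
○○○○○○○○
○○○○○○○○
○○○○○○○○
○○○○○○○○
1) ○○○○○○○○
○○○○○○○○
○○○○○○○○
○○○○^○○○
○○○○●○○○
○○○○○○○○
○○○○○○○○
○○○○○○○○
○○○○○○○○
2) ○○○○○○○○
○○○○○○○○
○○○○○○○○
○○○○●>○○
○○○○●○○○
○○○○○○○○
○○○○○○○○
○○○○○○○○
○○○○○○○○
3) ○○○○○○○○
○○○○○○○○
○○○○○○○○
○○○○●●○○
○○○○●v○○
○○○○○○○○
○○○○○○○○
○○○○○○○○
○○○○○○○○
4) ○○○○○○○○
○○○○○○○○
○○○○○○○○
○○○○●●○○
○○○○<●○○
○○○○○○○○
○○○○○○○○
○○○○○○○○
○○○○○○○○
5) ○○○○○○○○
○○○○○○○○
○○○○○○○○
○○○○●●○○
○○○○○●○○
○○○○v○○○
○○○○○○○○
○○○○○○○○
○○○○○○○○
6) ○○○○○○○○
○○○○○○○○
○○○○○○○○
○○○○●●○○
○○○○○●○○
○○○<●○○○
○○○○○○○○
○○○○○○○○
○○○○○○○○
7) ○○○○○○○○
○○○○○○○○
○○○○○○○○
○○○○●●○○
○○○^○●○○
○○○●●○○○
○○○○○○○○
○○○○○○○○
○○○○○○○○

0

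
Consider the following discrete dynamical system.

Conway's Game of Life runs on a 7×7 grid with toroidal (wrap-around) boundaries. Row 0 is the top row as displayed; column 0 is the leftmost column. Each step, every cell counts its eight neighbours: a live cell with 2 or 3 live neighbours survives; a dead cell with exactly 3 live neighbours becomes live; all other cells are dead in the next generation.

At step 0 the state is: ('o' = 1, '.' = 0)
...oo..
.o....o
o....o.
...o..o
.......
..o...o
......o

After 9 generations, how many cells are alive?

step 0: ...oo..
.o....o
o....o.
...o..o
.......
..o...o
......o
step 1: o....o.
o...ooo
o....o.
......o
.......
.......
...o.o.
step 2: o......
oo..o..
o...o..
......o
.......
.......
....o.o
step 3: oo...oo
oo....o
oo...oo
.......
.......
.......
.......
step 4: .o...o.
..o....
.o...o.
o.....o
.......
.......
o.....o
step 5: oo....o
.oo....
oo....o
o.....o
.......
.......
o.....o
step 6: ..o...o
..o....
..o...o
.o....o
.......
.......
.o....o
step 7: ooo....
.ooo...
ooo....
o......
.......
.......
o......
step 8: o..o...
...o...
o..o...
o......
.......
.......
o......
step 9: .......
..ooo..
.......
.......
.......
.......
.......

3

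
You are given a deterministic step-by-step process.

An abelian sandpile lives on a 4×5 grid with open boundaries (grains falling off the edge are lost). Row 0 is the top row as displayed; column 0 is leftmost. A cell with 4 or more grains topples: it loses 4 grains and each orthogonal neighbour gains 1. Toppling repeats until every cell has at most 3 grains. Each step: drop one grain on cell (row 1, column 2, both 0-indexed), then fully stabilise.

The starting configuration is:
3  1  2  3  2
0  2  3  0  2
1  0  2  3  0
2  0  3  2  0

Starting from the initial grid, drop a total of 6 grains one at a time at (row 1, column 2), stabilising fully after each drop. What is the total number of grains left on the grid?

k=0  3  1  2  3  2
0  2  3  0  2
1  0  2  3  0
2  0  3  2  0
k=1  3  1  3  3  2
0  3  0  1  2
1  0  3  3  0
2  0  3  2  0
k=2  3  1  3  3  2
0  3  1  1  2
1  0  3  3  0
2  0  3  2  0
k=3  3  1  3  3  2
0  3  2  1  2
1  0  3  3  0
2  0  3  2  0
k=4  3  1  3  3  2
0  3  3  1  2
1  0  3  3  0
2  0  3  2  0
k=5  3  3  2  1  3
1  1  0  1  3
1  2  3  2  1
2  1  1  0  1
k=6  3  3  2  1  3
1  1  1  1  3
1  2  3  2  1
2  1  1  0  1

33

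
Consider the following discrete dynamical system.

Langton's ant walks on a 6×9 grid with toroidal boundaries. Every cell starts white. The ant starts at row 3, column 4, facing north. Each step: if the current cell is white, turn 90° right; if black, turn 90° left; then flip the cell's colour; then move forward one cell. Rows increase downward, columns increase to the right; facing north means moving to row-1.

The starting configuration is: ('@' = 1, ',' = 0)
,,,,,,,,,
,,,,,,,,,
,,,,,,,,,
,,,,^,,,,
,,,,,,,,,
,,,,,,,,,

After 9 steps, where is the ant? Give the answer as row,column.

t=0: ,,,,,,,,,
,,,,,,,,,
,,,,,,,,,
,,,,^,,,,
,,,,,,,,,
,,,,,,,,,
t=1: ,,,,,,,,,
,,,,,,,,,
,,,,,,,,,
,,,,@>,,,
,,,,,,,,,
,,,,,,,,,
t=2: ,,,,,,,,,
,,,,,,,,,
,,,,,,,,,
,,,,@@,,,
,,,,,v,,,
,,,,,,,,,
t=3: ,,,,,,,,,
,,,,,,,,,
,,,,,,,,,
,,,,@@,,,
,,,,<@,,,
,,,,,,,,,
t=4: ,,,,,,,,,
,,,,,,,,,
,,,,,,,,,
,,,,^@,,,
,,,,@@,,,
,,,,,,,,,
t=5: ,,,,,,,,,
,,,,,,,,,
,,,,,,,,,
,,,<,@,,,
,,,,@@,,,
,,,,,,,,,
t=6: ,,,,,,,,,
,,,,,,,,,
,,,^,,,,,
,,,@,@,,,
,,,,@@,,,
,,,,,,,,,
t=7: ,,,,,,,,,
,,,,,,,,,
,,,@>,,,,
,,,@,@,,,
,,,,@@,,,
,,,,,,,,,
t=8: ,,,,,,,,,
,,,,,,,,,
,,,@@,,,,
,,,@v@,,,
,,,,@@,,,
,,,,,,,,,
t=9: ,,,,,,,,,
,,,,,,,,,
,,,@@,,,,
,,,<@@,,,
,,,,@@,,,
,,,,,,,,,

3,3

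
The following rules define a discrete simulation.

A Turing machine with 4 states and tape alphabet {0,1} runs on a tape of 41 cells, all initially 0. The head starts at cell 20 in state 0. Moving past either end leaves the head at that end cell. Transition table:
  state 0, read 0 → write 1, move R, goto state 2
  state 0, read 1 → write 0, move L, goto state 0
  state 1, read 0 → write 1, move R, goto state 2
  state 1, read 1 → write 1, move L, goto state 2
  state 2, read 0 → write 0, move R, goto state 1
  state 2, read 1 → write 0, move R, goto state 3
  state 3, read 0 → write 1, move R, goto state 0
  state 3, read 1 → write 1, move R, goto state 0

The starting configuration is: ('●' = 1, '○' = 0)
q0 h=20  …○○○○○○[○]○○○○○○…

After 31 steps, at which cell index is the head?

t=0: q0 h=20  …○○○○○○[○]○○○○○○…
t=1: q2 h=21  …○○○○○●[○]○○○○○○…
t=2: q1 h=22  …○○○○●○[○]○○○○○○…
t=3: q2 h=23  …○○○●○●[○]○○○○○○…
t=4: q1 h=24  …○○●○●○[○]○○○○○○…
t=5: q2 h=25  …○●○●○●[○]○○○○○○…
t=6: q1 h=26  …●○●○●○[○]○○○○○○…
t=7: q2 h=27  …○●○●○●[○]○○○○○○…
t=8: q1 h=28  …●○●○●○[○]○○○○○○…
t=9: q2 h=29  …○●○●○●[○]○○○○○○…
t=10: q1 h=30  …●○●○●○[○]○○○○○○…
t=11: q2 h=31  …○●○●○●[○]○○○○○○…
t=12: q1 h=32  …●○●○●○[○]○○○○○○…
t=13: q2 h=33  …○●○●○●[○]○○○○○○…
t=14: q1 h=34  …●○●○●○[○]○○○○○○|
t=15: q2 h=35  …○●○●○●[○]○○○○○|
t=16: q1 h=36  …●○●○●○[○]○○○○|
t=17: q2 h=37  …○●○●○●[○]○○○|
t=18: q1 h=38  …●○●○●○[○]○○|
t=19: q2 h=39  …○●○●○●[○]○|
t=20: q1 h=40  …●○●○●○[○]|
t=21: q2 h=40  …●○●○●○[●]|
t=22: q3 h=40  …●○●○●○[○]|
t=23: q0 h=40  …●○●○●○[●]|
t=24: q0 h=39  …○●○●○●[○]○|
t=25: q2 h=40  …●○●○●●[○]|
t=26: q1 h=40  …●○●○●●[○]|
t=27: q2 h=40  …●○●○●●[●]|
t=28: q3 h=40  …●○●○●●[○]|
t=29: q0 h=40  …●○●○●●[●]|
t=30: q0 h=39  …○●○●○●[●]○|
t=31: q0 h=38  …●○●○●○[●]○○|

38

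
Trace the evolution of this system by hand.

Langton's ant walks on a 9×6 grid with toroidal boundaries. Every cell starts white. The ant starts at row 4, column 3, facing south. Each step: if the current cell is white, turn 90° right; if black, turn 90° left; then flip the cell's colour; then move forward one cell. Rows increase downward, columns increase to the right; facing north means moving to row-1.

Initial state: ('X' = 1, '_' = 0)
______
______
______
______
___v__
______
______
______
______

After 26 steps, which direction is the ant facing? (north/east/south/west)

t=0: ______
______
______
______
___v__
______
______
______
______
t=1: ______
______
______
______
__<X__
______
______
______
______
t=2: ______
______
______
__^___
__XX__
______
______
______
______
t=3: ______
______
______
__X>__
__XX__
______
______
______
______
t=4: ______
______
______
__XX__
__Xv__
______
______
______
______
t=5: ______
______
______
__XX__
__X_>_
______
______
______
______
t=6: ______
______
______
__XX__
__X_X_
____v_
______
______
______
t=7: ______
______
______
__XX__
__X_X_
___<X_
______
______
______
t=8: ______
______
______
__XX__
__X^X_
___XX_
______
______
______
t=9: ______
______
______
__XX__
__XX>_
___XX_
______
______
______
t=10: ______
______
______
__XX^_
__XX__
___XX_
______
______
______
t=11: ______
______
______
__XXX>
__XX__
___XX_
______
______
______
t=12: ______
______
______
__XXXX
__XX_v
___XX_
______
______
______
t=13: ______
______
______
__XXXX
__XX<X
___XX_
______
______
______
t=14: ______
______
______
__XX^X
__XXXX
___XX_
______
______
______
t=15: ______
______
______
__X<_X
__XXXX
___XX_
______
______
______
t=16: ______
______
______
__X__X
__XvXX
___XX_
______
______
______
t=17: ______
______
______
__X__X
__X_>X
___XX_
______
______
______
t=18: ______
______
______
__X_^X
__X__X
___XX_
______
______
______
t=19: ______
______
______
__X_X>
__X__X
___XX_
______
______
______
t=20: ______
______
_____^
__X_X_
__X__X
___XX_
______
______
______
t=21: ______
______
>____X
__X_X_
__X__X
___XX_
______
______
______
t=22: ______
______
X____X
v_X_X_
__X__X
___XX_
______
______
______
t=23: ______
______
X____X
X_X_X<
__X__X
___XX_
______
______
______
t=24: ______
______
X____^
X_X_XX
__X__X
___XX_
______
______
______
t=25: ______
______
X___<_
X_X_XX
__X__X
___XX_
______
______
______
t=26: ______
____^_
X___X_
X_X_XX
__X__X
___XX_
______
______
______

north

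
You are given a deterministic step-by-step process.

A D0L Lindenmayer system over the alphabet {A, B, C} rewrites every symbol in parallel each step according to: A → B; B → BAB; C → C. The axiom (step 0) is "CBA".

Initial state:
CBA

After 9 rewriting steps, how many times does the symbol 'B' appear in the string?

3363

[0] CBA
[1] CBABB
[2] CBABBBABBAB
[3] CBABBBABBABBABBBABBABBBAB
[4] CBABBBABBABBABBBABBABBBABBABBBABBABBABBBABBABBBABBABBABBBAB
[5] CBABBBABBABBABBBABBABBBABBABBBABBABBABBBABBABBBABBABBABBBA…BABBBABBABBABBBABBABBBABBABBABBBABBABBBABBABBBABBABBABBBAB  (len 141)
[6] CBABBBABBABBABBBABBABBBABBABBBABBABBABBBABBABBBABBABBABBBA…BABBBABBABBABBBABBABBBABBABBABBBABBABBBABBABBBABBABBABBBAB  (len 339)
[7] CBABBBABBABBABBBABBABBBABBABBBABBABBABBBABBABBBABBABBABBBA…BABBBABBABBABBBABBABBBABBABBABBBABBABBBABBABBBABBABBABBBAB  (len 817)
[8] CBABBBABBABBABBBABBABBBABBABBBABBABBABBBABBABBBABBABBABBBA…BABBBABBABBABBBABBABBBABBABBABBBABBABBBABBABBBABBABBABBBAB  (len 1971)
[9] CBABBBABBABBABBBABBABBBABBABBBABBABBABBBABBABBBABBABBABBBA…BABBBABBABBABBBABBABBBABBABBABBBABBABBBABBABBBABBABBABBBAB  (len 4757)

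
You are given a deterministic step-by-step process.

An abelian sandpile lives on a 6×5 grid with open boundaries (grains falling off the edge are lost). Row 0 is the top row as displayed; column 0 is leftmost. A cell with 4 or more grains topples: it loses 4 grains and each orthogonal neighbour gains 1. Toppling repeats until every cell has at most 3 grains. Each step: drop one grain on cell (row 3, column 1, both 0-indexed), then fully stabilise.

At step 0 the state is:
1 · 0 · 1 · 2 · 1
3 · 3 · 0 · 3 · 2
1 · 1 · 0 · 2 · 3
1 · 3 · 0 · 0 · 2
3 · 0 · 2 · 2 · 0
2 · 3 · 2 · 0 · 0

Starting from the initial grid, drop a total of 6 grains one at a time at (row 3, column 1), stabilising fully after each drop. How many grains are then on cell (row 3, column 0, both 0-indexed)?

t=0: 1 · 0 · 1 · 2 · 1
3 · 3 · 0 · 3 · 2
1 · 1 · 0 · 2 · 3
1 · 3 · 0 · 0 · 2
3 · 0 · 2 · 2 · 0
2 · 3 · 2 · 0 · 0
t=1: 1 · 0 · 1 · 2 · 1
3 · 3 · 0 · 3 · 2
1 · 2 · 0 · 2 · 3
2 · 0 · 1 · 0 · 2
3 · 1 · 2 · 2 · 0
2 · 3 · 2 · 0 · 0
t=2: 1 · 0 · 1 · 2 · 1
3 · 3 · 0 · 3 · 2
1 · 2 · 0 · 2 · 3
2 · 1 · 1 · 0 · 2
3 · 1 · 2 · 2 · 0
2 · 3 · 2 · 0 · 0
t=3: 1 · 0 · 1 · 2 · 1
3 · 3 · 0 · 3 · 2
1 · 2 · 0 · 2 · 3
2 · 2 · 1 · 0 · 2
3 · 1 · 2 · 2 · 0
2 · 3 · 2 · 0 · 0
t=4: 1 · 0 · 1 · 2 · 1
3 · 3 · 0 · 3 · 2
1 · 2 · 0 · 2 · 3
2 · 3 · 1 · 0 · 2
3 · 1 · 2 · 2 · 0
2 · 3 · 2 · 0 · 0
t=5: 1 · 0 · 1 · 2 · 1
3 · 3 · 0 · 3 · 2
1 · 3 · 0 · 2 · 3
3 · 0 · 2 · 0 · 2
3 · 2 · 2 · 2 · 0
2 · 3 · 2 · 0 · 0
t=6: 1 · 0 · 1 · 2 · 1
3 · 3 · 0 · 3 · 2
1 · 3 · 0 · 2 · 3
3 · 1 · 2 · 0 · 2
3 · 2 · 2 · 2 · 0
2 · 3 · 2 · 0 · 0

3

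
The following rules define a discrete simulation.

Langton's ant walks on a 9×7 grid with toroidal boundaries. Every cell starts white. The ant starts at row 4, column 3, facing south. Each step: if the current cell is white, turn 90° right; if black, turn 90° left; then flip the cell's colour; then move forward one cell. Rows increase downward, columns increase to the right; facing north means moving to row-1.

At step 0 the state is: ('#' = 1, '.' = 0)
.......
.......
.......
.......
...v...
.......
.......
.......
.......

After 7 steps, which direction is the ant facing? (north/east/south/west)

west

step 0: .......
.......
.......
.......
...v...
.......
.......
.......
.......
step 1: .......
.......
.......
.......
..<#...
.......
.......
.......
.......
step 2: .......
.......
.......
..^....
..##...
.......
.......
.......
.......
step 3: .......
.......
.......
..#>...
..##...
.......
.......
.......
.......
step 4: .......
.......
.......
..##...
..#v...
.......
.......
.......
.......
step 5: .......
.......
.......
..##...
..#.>..
.......
.......
.......
.......
step 6: .......
.......
.......
..##...
..#.#..
....v..
.......
.......
.......
step 7: .......
.......
.......
..##...
..#.#..
...<#..
.......
.......
.......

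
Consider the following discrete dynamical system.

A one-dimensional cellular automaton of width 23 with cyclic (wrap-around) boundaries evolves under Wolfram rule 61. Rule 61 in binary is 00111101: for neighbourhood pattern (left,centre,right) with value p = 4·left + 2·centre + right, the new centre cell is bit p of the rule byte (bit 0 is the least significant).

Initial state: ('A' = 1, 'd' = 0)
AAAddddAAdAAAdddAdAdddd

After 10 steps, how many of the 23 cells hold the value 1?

gen 0: AAAddddAAdAAAdddAdAdddd
gen 1: AddAAAdAdAAddAAdAAAAAAd
gen 2: AAdAddAAAAdAdAdAAdddddA
gen 3: ddAAAdAdddAAAAAAdAAAAdA
gen 4: AdAddAAAAdAdddddAAdddAA
gen 5: dAAAdAdddAAAAAAdAdAAdAd
gen 6: dAddAAAAdAdddddAAAAdAAA
gen 7: AAAdAdddAAAAAAdAdddAAdd
gen 8: AddAAAAdAdddddAAAAdAdAd
gen 9: AAdAdddAAAAAAdAdddAAAAA
gen 10: ddAAAAdAdddddAAAAdAdddd

10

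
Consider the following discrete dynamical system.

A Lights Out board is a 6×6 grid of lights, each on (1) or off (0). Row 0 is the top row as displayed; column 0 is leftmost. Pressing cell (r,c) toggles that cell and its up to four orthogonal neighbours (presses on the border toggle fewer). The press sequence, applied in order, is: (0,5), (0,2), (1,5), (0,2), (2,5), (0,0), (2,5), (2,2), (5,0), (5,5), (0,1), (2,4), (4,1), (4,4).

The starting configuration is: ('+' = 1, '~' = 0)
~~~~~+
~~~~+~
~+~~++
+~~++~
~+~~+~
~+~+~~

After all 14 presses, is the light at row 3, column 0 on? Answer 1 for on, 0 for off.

[0] ~~~~~+
~~~~+~
~+~~++
+~~++~
~+~~+~
~+~+~~
[1] ~~~~+~
~~~~++
~+~~++
+~~++~
~+~~+~
~+~+~~
[2] ~++++~
~~+~++
~+~~++
+~~++~
~+~~+~
~+~+~~
[3] ~+++++
~~+~~~
~+~~+~
+~~++~
~+~~+~
~+~+~~
[4] ~~~~++
~~~~~~
~+~~+~
+~~++~
~+~~+~
~+~+~~
[5] ~~~~++
~~~~~+
~+~~~+
+~~+++
~+~~+~
~+~+~~
[6] ++~~++
+~~~~+
~+~~~+
+~~+++
~+~~+~
~+~+~~
[7] ++~~++
+~~~~~
~+~~+~
+~~++~
~+~~+~
~+~+~~
[8] ++~~++
+~+~~~
~~+++~
+~+++~
~+~~+~
~+~+~~
[9] ++~~++
+~+~~~
~~+++~
+~+++~
++~~+~
+~~+~~
[10] ++~~++
+~+~~~
~~+++~
+~+++~
++~~++
+~~+++
[11] ~~+~++
+++~~~
~~+++~
+~+++~
++~~++
+~~+++
[12] ~~+~++
+++~+~
~~+~~+
+~++~~
++~~++
+~~+++
[13] ~~+~++
+++~+~
~~+~~+
++++~~
~~+~++
++~+++
[14] ~~+~++
+++~+~
~~+~~+
+++++~
~~++~~
++~+~+

1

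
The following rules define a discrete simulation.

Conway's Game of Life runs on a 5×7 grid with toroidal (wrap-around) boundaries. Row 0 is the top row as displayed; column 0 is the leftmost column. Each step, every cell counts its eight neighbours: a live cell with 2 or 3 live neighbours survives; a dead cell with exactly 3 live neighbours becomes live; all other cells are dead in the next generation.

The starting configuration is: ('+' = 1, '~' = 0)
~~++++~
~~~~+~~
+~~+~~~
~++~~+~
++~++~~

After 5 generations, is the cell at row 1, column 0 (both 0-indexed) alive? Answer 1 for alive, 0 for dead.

0

t=0: ~~++++~
~~~~+~~
+~~+~~~
~++~~+~
++~++~~
t=1: ~++~~+~
~~+~~+~
~++++~~
~~~~~~+
+~~~~~+
t=2: +++~~+~
~~~~~+~
~+++++~
~+++~++
++~~~++
t=3: ~~+~++~
+~~~~+~
++~~~~~
~~~~~~~
~~~+~~~
t=4: ~~~++++
+~~~++~
++~~~~+
~~~~~~~
~~~++~~
t=5: ~~~~~~+
~+~+~~~
++~~~++
+~~~~~~
~~~+~~~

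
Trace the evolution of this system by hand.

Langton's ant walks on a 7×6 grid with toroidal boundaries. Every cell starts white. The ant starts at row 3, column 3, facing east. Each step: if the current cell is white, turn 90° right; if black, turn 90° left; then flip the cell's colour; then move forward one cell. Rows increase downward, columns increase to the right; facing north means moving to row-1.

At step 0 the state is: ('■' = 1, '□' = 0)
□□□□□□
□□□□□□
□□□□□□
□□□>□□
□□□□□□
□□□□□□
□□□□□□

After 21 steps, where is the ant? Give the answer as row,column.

[0] □□□□□□
□□□□□□
□□□□□□
□□□>□□
□□□□□□
□□□□□□
□□□□□□
[1] □□□□□□
□□□□□□
□□□□□□
□□□■□□
□□□v□□
□□□□□□
□□□□□□
[2] □□□□□□
□□□□□□
□□□□□□
□□□■□□
□□<■□□
□□□□□□
□□□□□□
[3] □□□□□□
□□□□□□
□□□□□□
□□^■□□
□□■■□□
□□□□□□
□□□□□□
[4] □□□□□□
□□□□□□
□□□□□□
□□■>□□
□□■■□□
□□□□□□
□□□□□□
[5] □□□□□□
□□□□□□
□□□^□□
□□■□□□
□□■■□□
□□□□□□
□□□□□□
[6] □□□□□□
□□□□□□
□□□■>□
□□■□□□
□□■■□□
□□□□□□
□□□□□□
[7] □□□□□□
□□□□□□
□□□■■□
□□■□v□
□□■■□□
□□□□□□
□□□□□□
[8] □□□□□□
□□□□□□
□□□■■□
□□■<■□
□□■■□□
□□□□□□
□□□□□□
[9] □□□□□□
□□□□□□
□□□^■□
□□■■■□
□□■■□□
□□□□□□
□□□□□□
[10] □□□□□□
□□□□□□
□□<□■□
□□■■■□
□□■■□□
□□□□□□
□□□□□□
[11] □□□□□□
□□^□□□
□□■□■□
□□■■■□
□□■■□□
□□□□□□
□□□□□□
[12] □□□□□□
□□■>□□
□□■□■□
□□■■■□
□□■■□□
□□□□□□
□□□□□□
[13] □□□□□□
□□■■□□
□□■v■□
□□■■■□
□□■■□□
□□□□□□
□□□□□□
[14] □□□□□□
□□■■□□
□□<■■□
□□■■■□
□□■■□□
□□□□□□
□□□□□□
[15] □□□□□□
□□■■□□
□□□■■□
□□v■■□
□□■■□□
□□□□□□
□□□□□□
[16] □□□□□□
□□■■□□
□□□■■□
□□□>■□
□□■■□□
□□□□□□
□□□□□□
[17] □□□□□□
□□■■□□
□□□^■□
□□□□■□
□□■■□□
□□□□□□
□□□□□□
[18] □□□□□□
□□■■□□
□□<□■□
□□□□■□
□□■■□□
□□□□□□
□□□□□□
[19] □□□□□□
□□^■□□
□□■□■□
□□□□■□
□□■■□□
□□□□□□
□□□□□□
[20] □□□□□□
□<□■□□
□□■□■□
□□□□■□
□□■■□□
□□□□□□
□□□□□□
[21] □^□□□□
□■□■□□
□□■□■□
□□□□■□
□□■■□□
□□□□□□
□□□□□□

0,1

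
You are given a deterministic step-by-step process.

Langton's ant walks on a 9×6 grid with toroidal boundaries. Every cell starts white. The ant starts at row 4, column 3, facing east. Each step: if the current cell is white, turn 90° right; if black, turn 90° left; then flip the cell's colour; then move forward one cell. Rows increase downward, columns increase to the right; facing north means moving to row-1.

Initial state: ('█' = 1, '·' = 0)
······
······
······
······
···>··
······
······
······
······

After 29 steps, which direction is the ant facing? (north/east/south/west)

south

[0] ······
······
······
······
···>··
······
······
······
······
[1] ······
······
······
······
···█··
···v··
······
······
······
[2] ······
······
······
······
···█··
··<█··
······
······
······
[3] ······
······
······
······
··^█··
··██··
······
······
······
[4] ······
······
······
······
··█>··
··██··
······
······
······
[5] ······
······
······
···^··
··█···
··██··
······
······
······
[6] ······
······
······
···█>·
··█···
··██··
······
······
······
[7] ······
······
······
···██·
··█·v·
··██··
······
······
······
[8] ······
······
······
···██·
··█<█·
··██··
······
······
······
[9] ······
······
······
···^█·
··███·
··██··
······
······
······
[10] ······
······
······
··<·█·
··███·
··██··
······
······
······
[11] ······
······
··^···
··█·█·
··███·
··██··
······
······
······
[12] ······
······
··█>··
··█·█·
··███·
··██··
······
······
······
[13] ······
······
··██··
··█v█·
··███·
··██··
······
······
······
[14] ······
······
··██··
··<██·
··███·
··██··
······
······
······
[15] ······
······
··██··
···██·
··v██·
··██··
······
······
······
[16] ······
······
··██··
···██·
···>█·
··██··
······
······
······
[17] ······
······
··██··
···^█·
····█·
··██··
······
······
······
[18] ······
······
··██··
··<·█·
····█·
··██··
······
······
······
[19] ······
······
··^█··
··█·█·
····█·
··██··
······
······
······
[20] ······
······
·<·█··
··█·█·
····█·
··██··
······
······
······
[21] ······
·^····
·█·█··
··█·█·
····█·
··██··
······
······
······
[22] ······
·█>···
·█·█··
··█·█·
····█·
··██··
······
······
······
[23] ······
·██···
·█v█··
··█·█·
····█·
··██··
······
······
······
[24] ······
·██···
·<██··
··█·█·
····█·
··██··
······
······
······
[25] ······
·██···
··██··
·v█·█·
····█·
··██··
······
······
······
[26] ······
·██···
··██··
<██·█·
····█·
··██··
······
······
······
[27] ······
·██···
^·██··
███·█·
····█·
··██··
······
······
······
[28] ······
·██···
█>██··
███·█·
····█·
··██··
······
······
······
[29] ······
·██···
████··
█v█·█·
····█·
··██··
······
······
······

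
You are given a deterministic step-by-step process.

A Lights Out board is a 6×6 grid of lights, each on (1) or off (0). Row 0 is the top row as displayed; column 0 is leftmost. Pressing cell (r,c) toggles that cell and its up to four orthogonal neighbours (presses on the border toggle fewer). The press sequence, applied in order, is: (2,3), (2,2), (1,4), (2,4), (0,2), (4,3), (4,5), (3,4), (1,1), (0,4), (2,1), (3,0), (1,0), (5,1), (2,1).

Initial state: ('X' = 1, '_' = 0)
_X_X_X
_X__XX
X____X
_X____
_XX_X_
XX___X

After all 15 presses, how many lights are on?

16

k=0  _X_X_X
_X__XX
X____X
_X____
_XX_X_
XX___X
k=1  _X_X_X
_X_XXX
X_XXXX
_X_X__
_XX_X_
XX___X
k=2  _X_X_X
_XXXXX
XX__XX
_XXX__
_XX_X_
XX___X
k=3  _X_XXX
_XX___
XX___X
_XXX__
_XX_X_
XX___X
k=4  _X_XXX
_XX_X_
XX_XX_
_XXXX_
_XX_X_
XX___X
k=5  __X_XX
_X__X_
XX_XX_
_XXXX_
_XX_X_
XX___X
k=6  __X_XX
_X__X_
XX_XX_
_XX_X_
_X_X__
XX_X_X
k=7  __X_XX
_X__X_
XX_XX_
_XX_XX
_X_XXX
XX_X__
k=8  __X_XX
_X__X_
XX_X__
_XXX__
_X_X_X
XX_X__
k=9  _XX_XX
X_X_X_
X__X__
_XXX__
_X_X_X
XX_X__
k=10  _XXX__
X_X___
X__X__
_XXX__
_X_X_X
XX_X__
k=11  _XXX__
XXX___
_XXX__
__XX__
_X_X_X
XX_X__
k=12  _XXX__
XXX___
XXXX__
XXXX__
XX_X_X
XX_X__
k=13  XXXX__
__X___
_XXX__
XXXX__
XX_X_X
XX_X__
k=14  XXXX__
__X___
_XXX__
XXXX__
X__X_X
__XX__
k=15  XXXX__
_XX___
X__X__
X_XX__
X__X_X
__XX__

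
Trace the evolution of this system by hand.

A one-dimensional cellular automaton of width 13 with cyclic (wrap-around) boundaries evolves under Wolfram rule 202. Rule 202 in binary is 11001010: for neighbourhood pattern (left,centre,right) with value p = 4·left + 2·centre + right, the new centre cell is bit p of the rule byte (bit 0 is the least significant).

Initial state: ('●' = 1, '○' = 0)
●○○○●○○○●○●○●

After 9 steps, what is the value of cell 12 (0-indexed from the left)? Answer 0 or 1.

1

t=0: ●○○○●○○○●○●○●
t=1: ●○○●○○○●○○○○●
t=2: ●○●○○○●○○○○●●
t=3: ●○○○○●○○○○●●●
t=4: ●○○○●○○○○●●●●
t=5: ●○○●○○○○●●●●●
t=6: ●○●○○○○●●●●●●
t=7: ●○○○○○●●●●●●●
t=8: ●○○○○●●●●●●●●
t=9: ●○○○●●●●●●●●●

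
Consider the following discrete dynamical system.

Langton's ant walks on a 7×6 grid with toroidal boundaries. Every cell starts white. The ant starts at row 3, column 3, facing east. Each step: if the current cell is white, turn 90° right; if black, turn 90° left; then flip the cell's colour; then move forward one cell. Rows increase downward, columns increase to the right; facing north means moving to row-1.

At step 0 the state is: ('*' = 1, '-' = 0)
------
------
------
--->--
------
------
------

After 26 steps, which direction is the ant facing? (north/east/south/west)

0) ------
------
------
--->--
------
------
------
1) ------
------
------
---*--
---v--
------
------
2) ------
------
------
---*--
--<*--
------
------
3) ------
------
------
--^*--
--**--
------
------
4) ------
------
------
--*>--
--**--
------
------
5) ------
------
---^--
--*---
--**--
------
------
6) ------
------
---*>-
--*---
--**--
------
------
7) ------
------
---**-
--*-v-
--**--
------
------
8) ------
------
---**-
--*<*-
--**--
------
------
9) ------
------
---^*-
--***-
--**--
------
------
10) ------
------
--<-*-
--***-
--**--
------
------
11) ------
--^---
--*-*-
--***-
--**--
------
------
12) ------
--*>--
--*-*-
--***-
--**--
------
------
13) ------
--**--
--*v*-
--***-
--**--
------
------
14) ------
--**--
--<**-
--***-
--**--
------
------
15) ------
--**--
---**-
--v**-
--**--
------
------
16) ------
--**--
---**-
--->*-
--**--
------
------
17) ------
--**--
---^*-
----*-
--**--
------
------
18) ------
--**--
--<-*-
----*-
--**--
------
------
19) ------
--^*--
--*-*-
----*-
--**--
------
------
20) ------
-<-*--
--*-*-
----*-
--**--
------
------
21) -^----
-*-*--
--*-*-
----*-
--**--
------
------
22) -*>---
-*-*--
--*-*-
----*-
--**--
------
------
23) -**---
-*v*--
--*-*-
----*-
--**--
------
------
24) -**---
-<**--
--*-*-
----*-
--**--
------
------
25) -**---
--**--
-v*-*-
----*-
--**--
------
------
26) -**---
--**--
<**-*-
----*-
--**--
------
------

west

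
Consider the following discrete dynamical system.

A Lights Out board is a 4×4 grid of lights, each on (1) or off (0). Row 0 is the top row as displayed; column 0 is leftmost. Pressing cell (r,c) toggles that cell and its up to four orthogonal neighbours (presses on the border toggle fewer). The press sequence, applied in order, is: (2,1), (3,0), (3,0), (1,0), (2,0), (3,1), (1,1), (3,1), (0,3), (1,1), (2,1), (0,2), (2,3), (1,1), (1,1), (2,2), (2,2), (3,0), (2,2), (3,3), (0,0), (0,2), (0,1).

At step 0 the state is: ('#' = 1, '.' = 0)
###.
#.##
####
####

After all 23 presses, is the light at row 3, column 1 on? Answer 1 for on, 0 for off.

step 0: ###.
#.##
####
####
step 1: ###.
####
...#
#.##
step 2: ###.
####
#..#
.###
step 3: ###.
####
...#
#.##
step 4: .##.
..##
#..#
#.##
step 5: .##.
#.##
.#.#
..##
step 6: .##.
#.##
...#
##.#
step 7: ..#.
.#.#
.#.#
##.#
step 8: ..#.
.#.#
...#
..##
step 9: ...#
.#..
...#
..##
step 10: .#.#
#.#.
.#.#
..##
step 11: .#.#
###.
#.##
.###
step 12: ..#.
##..
#.##
.###
step 13: ..#.
##.#
#...
.##.
step 14: .##.
..##
##..
.##.
step 15: ..#.
##.#
#...
.##.
step 16: ..#.
####
####
.#..
step 17: ..#.
##.#
#...
.##.
step 18: ..#.
##.#
....
#.#.
step 19: ..#.
####
.###
#...
step 20: ..#.
####
.##.
#.##
step 21: ###.
.###
.##.
#.##
step 22: #..#
.#.#
.##.
#.##
step 23: .###
...#
.##.
#.##

0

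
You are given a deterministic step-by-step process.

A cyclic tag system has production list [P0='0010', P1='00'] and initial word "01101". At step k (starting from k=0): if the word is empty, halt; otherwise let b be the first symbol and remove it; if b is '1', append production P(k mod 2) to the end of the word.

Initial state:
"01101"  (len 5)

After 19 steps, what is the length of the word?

[0] "01101"  (len 5)
[1] "1101"  (len 4)
[2] "10100"  (len 5)
[3] "01000010"  (len 8)
[4] "1000010"  (len 7)
[5] "0000100010"  (len 10)
[6] "000100010"  (len 9)
[7] "00100010"  (len 8)
[8] "0100010"  (len 7)
[9] "100010"  (len 6)
[10] "0001000"  (len 7)
[11] "001000"  (len 6)
[12] "01000"  (len 5)
[13] "1000"  (len 4)
[14] "00000"  (len 5)
[15] "0000"  (len 4)
[16] "000"  (len 3)
[17] "00"  (len 2)
[18] "0"  (len 1)
[19] (halted — word empty)

0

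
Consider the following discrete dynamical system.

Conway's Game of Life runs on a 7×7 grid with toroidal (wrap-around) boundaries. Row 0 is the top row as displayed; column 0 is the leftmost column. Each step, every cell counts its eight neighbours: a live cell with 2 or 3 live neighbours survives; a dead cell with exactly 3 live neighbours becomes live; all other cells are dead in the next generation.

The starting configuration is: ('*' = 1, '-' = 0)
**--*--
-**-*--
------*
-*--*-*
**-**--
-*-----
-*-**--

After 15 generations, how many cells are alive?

5

[0] **--*--
-**-*--
------*
-*--*-*
**-**--
-*-----
-*-**--
[1] *---**-
-***-*-
-***---
-****-*
-*-***-
-*-----
-*-**--
[2] *----**
*----**
-----*-
-------
-*---*-
**---*-
******-
[3] --**---
*---*--
-----*-
-------
**----*
---*-*-
--**---
[4] -**-*--
---**--
-------
*-----*
*-----*
**-**-*
-------
[5] --*-*--
--***--
-------
*-----*
-------
-*---**
----**-
[6] --*----
--*-*--
---*---
-------
-----*-
----***
---**-*
[7] --*-**-
--*----
---*---
-------
----***
---*--*
---**-*
[8] --*-**-
--*-*--
-------
----**-
----***
*--*--*
--*---*
[9] -**-**-
----**-
---***-
----*-*
*--*---
*--**--
***-*-*
[10] --*----
--*---*
---*--*
------*
*--*-**
----**-
------*
[11] -------
--**---
*----**
----*--
*------
*---*--
-----*-
[12] -------
------*
---****
*----*-
-------
------*
-------
[13] -------
----*-*
*---*--
-----*-
------*
-------
-------
[14] -------
-----*-
----*-*
-----**
-------
-------
-------
[15] -------
-----*-
----*-*
-----**
-------
-------
-------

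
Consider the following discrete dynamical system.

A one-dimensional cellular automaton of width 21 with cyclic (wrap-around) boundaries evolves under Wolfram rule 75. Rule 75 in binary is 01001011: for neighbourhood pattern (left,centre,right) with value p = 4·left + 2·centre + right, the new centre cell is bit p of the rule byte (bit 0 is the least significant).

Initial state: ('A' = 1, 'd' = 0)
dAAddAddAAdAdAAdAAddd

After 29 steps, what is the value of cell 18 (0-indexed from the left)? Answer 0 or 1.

k=0  dAAddAddAAdAdAAdAAddd
k=1  AAAdAddAAAdddAAdAAdAA
k=2  ddAdddAAdAdAAAAdAAdAd
k=3  AAddAAAAdddAddAdAAddd
k=4  AAdAAddAdAAddAddAAdAA
k=5  dAdAAdAddAAdAddAAAdAd
k=6  AddAAdddAAAdddAAdAddd
k=7  ddAAAdAAAdAdAAAAdddAA
k=8  dAAdAdAdAdddAddAdAAAA
k=9  dAAdddddddAAddAddAddA
k=10  dAAdAAAAAAAAdAddAddAd
k=11  AAAdAddddddAdddAddAdd
k=12  AdAdddAAAAAddAAddAddA
k=13  AdddAAAdddAdAAAdAddAA
k=14  AdAAAdAdAAddAdAdddAAd
k=15  ddAdAdddAAdAddddAAAAd
k=16  AAddddAAAAdddAAAAddAd
k=17  AAdAAAAddAdAAAddAdAdd
k=18  AAdAddAdAddAdAdAddddA
k=19  dAdddAddddAddddddAAAA
k=20  dddAAddAAAddAAAAAAddA
k=21  dAAAAdAAdAdAAddddAdAd
k=22  AAddAdAAdddAAdAAAdddd
k=23  AAdAddAAdAAAAdAdAdAAA
k=24  dAdddAAAdAddAdddddAdd
k=25  AddAAAdAdddAddAAAAddA
k=26  AdAAdAdddAAddAAddAdAA
k=27  AdAAdddAAAAdAAAdAddAd
k=28  ddAAdAAAddAdAdAdddAdd
k=29  AAAAdAdAdAddddddAAddA

0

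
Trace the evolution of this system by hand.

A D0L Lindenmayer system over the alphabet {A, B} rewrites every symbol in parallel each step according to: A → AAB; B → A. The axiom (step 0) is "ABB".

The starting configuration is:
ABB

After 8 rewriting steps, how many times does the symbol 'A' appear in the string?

0) ABB
1) AABAA
2) AABAABAAABAAB
3) AABAABAAABAABAAABAABAABAAABAABA
4) AABAABAAABAABAAABAABAABAAABAABAAABAABAABAAABAABAAABAABAAABAABAABAAABAABAAAB
5) AABAABAAABAABAAABAABAABAAABAABAAABAABAABAAABAABAAABAABAAAB…AABAABAAABAABAABAAABAABAAABAABAAABAABAABAAABAABAAABAABAABA  (len 181)
6) AABAABAAABAABAAABAABAABAAABAABAAABAABAABAAABAABAAABAABAAAB…AABAABAAABAABAAABAABAABAAABAABAAABAABAABAAABAABAAABAABAAAB  (len 437)
7) AABAABAAABAABAAABAABAABAAABAABAAABAABAABAAABAABAAABAABAAAB…AABAABAAABAABAAABAABAABAAABAABAAABAABAABAAABAABAAABAABAABA  (len 1055)
8) AABAABAAABAABAAABAABAABAAABAABAAABAABAABAAABAABAAABAABAAAB…AABAABAAABAABAAABAABAABAAABAABAAABAABAABAAABAABAAABAABAAAB  (len 2547)

1801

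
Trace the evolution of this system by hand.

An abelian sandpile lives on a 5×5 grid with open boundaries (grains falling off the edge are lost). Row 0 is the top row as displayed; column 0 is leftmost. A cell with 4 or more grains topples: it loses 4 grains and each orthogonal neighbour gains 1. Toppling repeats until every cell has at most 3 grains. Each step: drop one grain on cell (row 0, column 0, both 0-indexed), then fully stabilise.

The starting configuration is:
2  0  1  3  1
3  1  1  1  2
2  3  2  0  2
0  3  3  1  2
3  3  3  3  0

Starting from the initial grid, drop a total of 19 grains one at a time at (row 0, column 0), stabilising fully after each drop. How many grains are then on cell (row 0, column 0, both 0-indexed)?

0) 2  0  1  3  1
3  1  1  1  2
2  3  2  0  2
0  3  3  1  2
3  3  3  3  0
1) 3  0  1  3  1
3  1  1  1  2
2  3  2  0  2
0  3  3  1  2
3  3  3  3  0
2) 1  1  1  3  1
0  2  1  1  2
3  3  2  0  2
0  3  3  1  2
3  3  3  3  0
3) 2  1  1  3  1
0  2  1  1  2
3  3  2  0  2
0  3  3  1  2
3  3  3  3  0
4) 3  1  1  3  1
0  2  1  1  2
3  3  2  0  2
0  3  3  1  2
3  3  3  3  0
5) 0  2  1  3  1
1  2  1  1  2
3  3  2  0  2
0  3  3  1  2
3  3  3  3  0
6) 1  2  1  3  1
1  2  1  1  2
3  3  2  0  2
0  3  3  1  2
3  3  3  3  0
7) 2  2  1  3  1
1  2  1  1  2
3  3  2  0  2
0  3  3  1  2
3  3  3  3  0
8) 3  2  1  3  1
1  2  1  1  2
3  3  2  0  2
0  3  3  1  2
3  3  3  3  0
9) 0  3  1  3  1
2  2  1  1  2
3  3  2  0  2
0  3  3  1  2
3  3  3  3  0
10) 1  3  1  3  1
2  2  1  1  2
3  3  2  0  2
0  3  3  1  2
3  3  3  3  0
11) 2  3  1  3  1
2  2  1  1  2
3  3  2  0  2
0  3  3  1  2
3  3  3  3  0
12) 3  3  1  3  1
2  2  1  1  2
3  3  2  0  2
0  3  3  1  2
3  3  3  3  0
13) 1  0  2  3  1
3  3  1  1  2
3  3  2  0  2
0  3  3  1  2
3  3  3  3  0
14) 2  0  2  3  1
3  3  1  1  2
3  3  2  0  2
0  3  3  1  2
3  3  3  3  0
15) 3  0  2  3  1
3  3  1  1  2
3  3  2  0  2
0  3  3  1  2
3  3  3  3  0
16) 1  2  2  3  1
2  1  3  1  2
1  3  0  1  2
3  2  2  3  2
0  2  2  0  1
17) 2  2  2  3  1
2  1  3  1  2
1  3  0  1  2
3  2  2  3  2
0  2  2  0  1
18) 3  2  2  3  1
2  1  3  1  2
1  3  0  1  2
3  2  2  3  2
0  2  2  0  1
19) 0  3  2  3  1
3  1  3  1  2
1  3  0  1  2
3  2  2  3  2
0  2  2  0  1

0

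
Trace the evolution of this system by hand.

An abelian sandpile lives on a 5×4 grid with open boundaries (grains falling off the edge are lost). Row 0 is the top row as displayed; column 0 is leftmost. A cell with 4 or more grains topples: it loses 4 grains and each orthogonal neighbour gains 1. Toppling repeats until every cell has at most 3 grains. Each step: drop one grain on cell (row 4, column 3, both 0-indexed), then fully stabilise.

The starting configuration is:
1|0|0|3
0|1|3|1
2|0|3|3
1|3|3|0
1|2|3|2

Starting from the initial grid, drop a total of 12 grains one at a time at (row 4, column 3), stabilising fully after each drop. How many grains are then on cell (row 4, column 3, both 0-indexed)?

step 0: 1|0|0|3
0|1|3|1
2|0|3|3
1|3|3|0
1|2|3|2
step 1: 1|0|0|3
0|1|3|1
2|0|3|3
1|3|3|0
1|2|3|3
step 2: 1|0|1|3
0|2|0|3
2|2|2|0
2|1|2|3
2|0|2|1
step 3: 1|0|1|3
0|2|0|3
2|2|2|0
2|1|2|3
2|0|2|2
step 4: 1|0|1|3
0|2|0|3
2|2|2|0
2|1|2|3
2|0|2|3
step 5: 1|0|1|3
0|2|0|3
2|2|2|1
2|1|3|0
2|0|3|1
step 6: 1|0|1|3
0|2|0|3
2|2|2|1
2|1|3|0
2|0|3|2
step 7: 1|0|1|3
0|2|0|3
2|2|2|1
2|1|3|0
2|0|3|3
step 8: 1|0|1|3
0|2|0|3
2|2|3|1
2|2|0|2
2|1|1|1
step 9: 1|0|1|3
0|2|0|3
2|2|3|1
2|2|0|2
2|1|1|2
step 10: 1|0|1|3
0|2|0|3
2|2|3|1
2|2|0|2
2|1|1|3
step 11: 1|0|1|3
0|2|0|3
2|2|3|1
2|2|0|3
2|1|2|0
step 12: 1|0|1|3
0|2|0|3
2|2|3|1
2|2|0|3
2|1|2|1

1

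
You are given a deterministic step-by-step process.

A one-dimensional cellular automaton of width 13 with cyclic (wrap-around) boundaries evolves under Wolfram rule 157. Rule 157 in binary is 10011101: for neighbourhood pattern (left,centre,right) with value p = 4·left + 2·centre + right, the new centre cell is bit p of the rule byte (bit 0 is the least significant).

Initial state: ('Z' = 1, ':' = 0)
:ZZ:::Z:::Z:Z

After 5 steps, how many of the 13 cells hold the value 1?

t=0: :ZZ:::Z:::Z:Z
t=1: :Z:ZZ:ZZZ:Z:Z
t=2: :Z:Z::ZZ::Z:Z
t=3: :Z:ZZ:Z:Z:Z:Z
t=4: :Z:Z::Z:Z:Z:Z
t=5: :Z:ZZ:Z:Z:Z:Z

7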